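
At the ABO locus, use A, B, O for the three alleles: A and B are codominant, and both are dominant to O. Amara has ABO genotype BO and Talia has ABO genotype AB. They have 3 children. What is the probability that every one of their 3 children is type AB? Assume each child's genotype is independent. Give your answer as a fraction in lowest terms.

ABO cross BO × AB → 1/4 A, 1/2 B, 1/4 AB.
So P(type AB) = 1/4 per child.
All 3 independent: (1/4)^3 = 1/64.

1/64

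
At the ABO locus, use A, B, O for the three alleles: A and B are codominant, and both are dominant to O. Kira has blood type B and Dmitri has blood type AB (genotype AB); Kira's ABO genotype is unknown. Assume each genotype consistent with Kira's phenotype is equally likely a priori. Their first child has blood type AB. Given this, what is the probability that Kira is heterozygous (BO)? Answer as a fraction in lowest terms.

Possible genotypes: Kira ∈ {BB, BO}; Dmitri ∈ {AB}.
Weight each parental genotype pair by prior × P(type-AB child):
  BB × AB: posterior weight 2/3.
  BO × AB: posterior weight 1/3.
Sum the posterior weight over pairs where Kira is BO: 1/3.

1/3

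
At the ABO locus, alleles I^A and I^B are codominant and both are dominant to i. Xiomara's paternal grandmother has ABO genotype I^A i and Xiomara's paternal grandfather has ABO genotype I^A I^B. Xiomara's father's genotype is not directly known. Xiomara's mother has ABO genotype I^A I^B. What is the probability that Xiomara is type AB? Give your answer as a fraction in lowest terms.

Xiomara's father's ABO genotype from I^A i × I^A I^B: 1/4 I^A I^A, 1/4 I^A I^B, 1/4 I^A i, 1/4 I^B i.
Crossing each possibility with the mother I^A I^B and summing P(type AB): 1/4·1/2 + 1/4·1/2 + 1/4·1/4 + 1/4·1/4 = 3/8.

3/8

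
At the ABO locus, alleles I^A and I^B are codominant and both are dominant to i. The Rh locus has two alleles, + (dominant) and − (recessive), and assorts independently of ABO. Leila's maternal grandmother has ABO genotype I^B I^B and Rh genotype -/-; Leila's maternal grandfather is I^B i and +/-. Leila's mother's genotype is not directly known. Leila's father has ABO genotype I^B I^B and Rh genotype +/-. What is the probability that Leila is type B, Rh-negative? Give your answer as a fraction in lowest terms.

3/8

Leila's mother's ABO genotype from I^B I^B × I^B i: 1/2 I^B I^B, 1/2 I^B i.
Crossing each possibility with the father I^B I^B and summing P(type B): 1/2·1 + 1/2·1 = 1.
Similarly for Rh via the mother's Rh distribution: P(Rh-) = 3/8.
Independent loci: 1 × 3/8 = 3/8.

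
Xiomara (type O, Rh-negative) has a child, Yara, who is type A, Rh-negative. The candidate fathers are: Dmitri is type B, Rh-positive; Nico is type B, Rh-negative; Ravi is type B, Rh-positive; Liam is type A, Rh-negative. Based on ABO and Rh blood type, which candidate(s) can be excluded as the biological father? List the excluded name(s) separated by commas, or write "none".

A candidate is excluded only if no genotype consistent with his phenotype could produce a type A, Rh-negative child with a type O, Rh-negative mother.
Dmitri (type B, Rh+): no genotype consistent with that phenotype can produce a type-A Rh- child with a type-O mother.
Nico (type B, Rh-): no genotype consistent with that phenotype can produce a type-A Rh- child with a type-O mother.
Ravi (type B, Rh+): no genotype consistent with that phenotype can produce a type-A Rh- child with a type-O mother.

Dmitri, Nico, Ravi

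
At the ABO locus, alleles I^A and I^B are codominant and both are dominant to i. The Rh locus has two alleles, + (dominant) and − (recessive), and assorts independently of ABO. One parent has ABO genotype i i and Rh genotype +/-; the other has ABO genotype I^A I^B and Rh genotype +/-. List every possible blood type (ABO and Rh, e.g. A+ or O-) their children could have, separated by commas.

A+, A-, B+, B-

Gametes from i i × I^A I^B give offspring ABO genotypes I^A i, I^B i, i.e. phenotypes A, B.
Rh cross +/- × +/- → phenotypes Rh+, Rh-.
Combining independently: A+, A-, B+, B-.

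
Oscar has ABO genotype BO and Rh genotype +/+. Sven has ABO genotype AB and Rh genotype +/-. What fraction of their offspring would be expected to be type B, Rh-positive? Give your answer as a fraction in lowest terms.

ABO cross BO × AB → offspring phenotypes: 1/4 A, 1/2 B, 1/4 AB.
Rh cross +/+ × +/- → 1 Rh+.
Independent loci: P(type B, Rh-positive) = 1/2 × 1 = 1/2.

1/2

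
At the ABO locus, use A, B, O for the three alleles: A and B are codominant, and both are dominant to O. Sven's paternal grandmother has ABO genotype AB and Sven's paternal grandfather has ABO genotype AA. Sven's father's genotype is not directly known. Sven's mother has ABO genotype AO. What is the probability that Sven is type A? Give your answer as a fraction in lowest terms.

3/4

Sven's father's ABO genotype from AB × AA: 1/2 AA, 1/2 AB.
Crossing each possibility with the mother AO and summing P(type A): 1/2·1 + 1/2·1/2 = 3/4.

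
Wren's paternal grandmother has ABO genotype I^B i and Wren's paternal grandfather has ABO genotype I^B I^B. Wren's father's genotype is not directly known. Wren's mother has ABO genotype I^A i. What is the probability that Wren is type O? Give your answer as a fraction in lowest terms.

1/8

Wren's father's ABO genotype from I^B i × I^B I^B: 1/2 I^B I^B, 1/2 I^B i.
Crossing each possibility with the mother I^A i and summing P(type O): 1/2·0 + 1/2·1/4 = 1/8.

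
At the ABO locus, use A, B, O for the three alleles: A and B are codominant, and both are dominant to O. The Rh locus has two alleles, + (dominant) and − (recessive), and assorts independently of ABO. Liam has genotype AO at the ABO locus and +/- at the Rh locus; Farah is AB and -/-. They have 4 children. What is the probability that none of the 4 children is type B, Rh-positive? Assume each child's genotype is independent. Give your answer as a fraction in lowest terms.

ABO cross AO × AB → 1/2 A, 1/4 B, 1/4 AB.
Rh cross +/- × -/- → 1/2 Rh+, 1/2 Rh-; so P(type B, Rh-positive) = 1/4 × 1/2 = 1/8 per child.
P(not type B, Rh-positive) = 7/8 for one child; (7/8)^4 = 2401/4096.

2401/4096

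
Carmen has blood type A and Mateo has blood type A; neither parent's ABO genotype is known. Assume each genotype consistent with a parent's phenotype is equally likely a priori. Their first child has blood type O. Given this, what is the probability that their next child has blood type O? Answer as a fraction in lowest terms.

Possible genotypes: Carmen ∈ {AA, AO}; Mateo ∈ {AA, AO}.
Weight each parental genotype pair by prior × P(type-O child):
  AO × AO: posterior weight 1; P(next child type O) = 1/4.
Weighted sum = 1/4.

1/4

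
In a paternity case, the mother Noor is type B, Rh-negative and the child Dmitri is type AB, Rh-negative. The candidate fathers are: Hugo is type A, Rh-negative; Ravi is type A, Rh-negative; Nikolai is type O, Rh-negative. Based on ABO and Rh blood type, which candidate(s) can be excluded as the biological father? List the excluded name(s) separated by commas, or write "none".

A candidate is excluded only if no genotype consistent with his phenotype could produce a type AB, Rh-negative child with a type B, Rh-negative mother.
Nikolai (type O, Rh-): no genotype consistent with that phenotype can produce a type-AB Rh- child with a type-B mother.

Nikolai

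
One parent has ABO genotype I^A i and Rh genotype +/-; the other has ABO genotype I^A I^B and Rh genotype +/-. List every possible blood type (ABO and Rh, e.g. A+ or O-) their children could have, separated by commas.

A+, A-, B+, B-, AB+, AB-

Gametes from I^A i × I^A I^B give offspring ABO genotypes I^A I^A, I^A I^B, I^A i, I^B i, i.e. phenotypes A, B, AB.
Rh cross +/- × +/- → phenotypes Rh+, Rh-.
Combining independently: A+, A-, B+, B-, AB+, AB-.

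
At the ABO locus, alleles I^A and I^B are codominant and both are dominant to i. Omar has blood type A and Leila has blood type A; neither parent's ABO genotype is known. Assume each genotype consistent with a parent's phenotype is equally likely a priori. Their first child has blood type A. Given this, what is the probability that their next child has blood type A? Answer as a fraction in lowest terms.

19/20

Possible genotypes: Omar ∈ {I^A I^A, I^A i}; Leila ∈ {I^A I^A, I^A i}.
Weight each parental genotype pair by prior × P(type-A child):
  I^A I^A × I^A I^A: posterior weight 4/15; P(next child type A) = 1.
  I^A I^A × I^A i: posterior weight 4/15; P(next child type A) = 1.
  I^A i × I^A I^A: posterior weight 4/15; P(next child type A) = 1.
  I^A i × I^A i: posterior weight 1/5; P(next child type A) = 3/4.
Weighted sum = 19/20.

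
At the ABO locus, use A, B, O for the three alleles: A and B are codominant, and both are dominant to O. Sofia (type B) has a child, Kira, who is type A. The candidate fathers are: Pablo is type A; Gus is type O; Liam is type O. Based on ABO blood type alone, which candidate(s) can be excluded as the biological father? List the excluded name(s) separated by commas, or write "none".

Gus, Liam

A candidate is excluded only if no genotype consistent with his phenotype could produce a type A child with a type B mother.
Gus (type O): no genotype consistent with that phenotype can produce a type-A child with a type-B mother.
Liam (type O): no genotype consistent with that phenotype can produce a type-A child with a type-B mother.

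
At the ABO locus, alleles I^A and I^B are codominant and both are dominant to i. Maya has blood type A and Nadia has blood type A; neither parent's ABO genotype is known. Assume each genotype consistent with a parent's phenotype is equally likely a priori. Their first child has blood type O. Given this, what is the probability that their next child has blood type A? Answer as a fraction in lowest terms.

Possible genotypes: Maya ∈ {I^A I^A, I^A i}; Nadia ∈ {I^A I^A, I^A i}.
Weight each parental genotype pair by prior × P(type-O child):
  I^A i × I^A i: posterior weight 1; P(next child type A) = 3/4.
Weighted sum = 3/4.

3/4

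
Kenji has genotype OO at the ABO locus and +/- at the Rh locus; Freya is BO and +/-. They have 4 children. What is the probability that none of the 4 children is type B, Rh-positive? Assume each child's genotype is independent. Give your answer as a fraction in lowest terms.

ABO cross OO × BO → 1/2 O, 1/2 B.
Rh cross +/- × +/- → 3/4 Rh+, 1/4 Rh-; so P(type B, Rh-positive) = 1/2 × 3/4 = 3/8 per child.
P(not type B, Rh-positive) = 5/8 for one child; (5/8)^4 = 625/4096.

625/4096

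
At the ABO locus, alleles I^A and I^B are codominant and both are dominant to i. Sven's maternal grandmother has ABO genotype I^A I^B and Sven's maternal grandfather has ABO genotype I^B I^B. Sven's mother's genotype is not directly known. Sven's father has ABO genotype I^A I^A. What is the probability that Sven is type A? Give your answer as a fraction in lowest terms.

1/4

Sven's mother's ABO genotype from I^A I^B × I^B I^B: 1/2 I^A I^B, 1/2 I^B I^B.
Crossing each possibility with the father I^A I^A and summing P(type A): 1/2·1/2 + 1/2·0 = 1/4.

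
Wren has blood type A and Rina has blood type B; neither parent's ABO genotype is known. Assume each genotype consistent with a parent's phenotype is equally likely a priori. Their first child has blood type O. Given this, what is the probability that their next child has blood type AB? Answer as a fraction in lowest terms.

Possible genotypes: Wren ∈ {AA, AO}; Rina ∈ {BB, BO}.
Weight each parental genotype pair by prior × P(type-O child):
  AO × BO: posterior weight 1; P(next child type AB) = 1/4.
Weighted sum = 1/4.

1/4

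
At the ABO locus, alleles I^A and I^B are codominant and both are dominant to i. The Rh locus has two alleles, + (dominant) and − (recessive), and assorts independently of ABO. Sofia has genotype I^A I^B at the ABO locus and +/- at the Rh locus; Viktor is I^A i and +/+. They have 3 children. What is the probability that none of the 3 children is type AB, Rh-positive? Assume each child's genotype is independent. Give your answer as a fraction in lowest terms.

ABO cross I^A I^B × I^A i → 1/2 A, 1/4 B, 1/4 AB.
Rh cross +/- × +/+ → 1 Rh+; so P(type AB, Rh-positive) = 1/4 × 1 = 1/4 per child.
P(not type AB, Rh-positive) = 3/4 for one child; (3/4)^3 = 27/64.

27/64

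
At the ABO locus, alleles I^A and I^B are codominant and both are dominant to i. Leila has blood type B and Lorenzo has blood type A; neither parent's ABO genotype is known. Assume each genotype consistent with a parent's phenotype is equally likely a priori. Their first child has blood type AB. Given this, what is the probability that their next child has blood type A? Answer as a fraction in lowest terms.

5/36

Possible genotypes: Leila ∈ {I^B I^B, I^B i}; Lorenzo ∈ {I^A I^A, I^A i}.
Weight each parental genotype pair by prior × P(type-AB child):
  I^B I^B × I^A I^A: posterior weight 4/9; P(next child type A) = 0.
  I^B I^B × I^A i: posterior weight 2/9; P(next child type A) = 0.
  I^B i × I^A I^A: posterior weight 2/9; P(next child type A) = 1/2.
  I^B i × I^A i: posterior weight 1/9; P(next child type A) = 1/4.
Weighted sum = 5/36.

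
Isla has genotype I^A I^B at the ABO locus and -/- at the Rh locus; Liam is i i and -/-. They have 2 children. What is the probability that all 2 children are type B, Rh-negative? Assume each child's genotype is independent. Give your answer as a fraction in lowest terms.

1/4

ABO cross I^A I^B × i i → 1/2 A, 1/2 B.
Rh cross -/- × -/- → 1 Rh-; so P(type B, Rh-negative) = 1/2 × 1 = 1/2 per child.
All 2 independent: (1/2)^2 = 1/4.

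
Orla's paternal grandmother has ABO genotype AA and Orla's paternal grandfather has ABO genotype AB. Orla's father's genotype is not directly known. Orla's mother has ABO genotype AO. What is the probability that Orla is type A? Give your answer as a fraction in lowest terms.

3/4

Orla's father's ABO genotype from AA × AB: 1/2 AA, 1/2 AB.
Crossing each possibility with the mother AO and summing P(type A): 1/2·1 + 1/2·1/2 = 3/4.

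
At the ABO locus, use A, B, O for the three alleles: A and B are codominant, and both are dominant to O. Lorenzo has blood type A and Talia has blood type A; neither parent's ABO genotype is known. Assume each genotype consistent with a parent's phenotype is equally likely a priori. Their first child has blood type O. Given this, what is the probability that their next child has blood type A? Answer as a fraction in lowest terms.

Possible genotypes: Lorenzo ∈ {AA, AO}; Talia ∈ {AA, AO}.
Weight each parental genotype pair by prior × P(type-O child):
  AO × AO: posterior weight 1; P(next child type A) = 3/4.
Weighted sum = 3/4.

3/4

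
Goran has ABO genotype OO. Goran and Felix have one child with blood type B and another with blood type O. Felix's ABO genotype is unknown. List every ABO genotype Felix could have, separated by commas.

BO

For each candidate genotype of Felix, check whether crossing it with OO can produce every observed child phenotype.
  AA → possible child types {A} ✗
  AB → possible child types {A, B} ✗
  AO → possible child types {O, A} ✗
  BB → possible child types {B} ✗
  BO → possible child types {O, B} ✓
  OO → possible child types {O} ✗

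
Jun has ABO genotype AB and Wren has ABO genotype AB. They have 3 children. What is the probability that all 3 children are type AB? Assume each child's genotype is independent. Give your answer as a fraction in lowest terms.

ABO cross AB × AB → 1/4 A, 1/4 B, 1/2 AB.
So P(type AB) = 1/2 per child.
All 3 independent: (1/2)^3 = 1/8.

1/8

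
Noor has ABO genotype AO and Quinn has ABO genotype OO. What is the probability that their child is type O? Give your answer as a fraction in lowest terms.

ABO cross AO × OO → offspring phenotypes: 1/2 O, 1/2 A.
So P(type O) = 1/2.

1/2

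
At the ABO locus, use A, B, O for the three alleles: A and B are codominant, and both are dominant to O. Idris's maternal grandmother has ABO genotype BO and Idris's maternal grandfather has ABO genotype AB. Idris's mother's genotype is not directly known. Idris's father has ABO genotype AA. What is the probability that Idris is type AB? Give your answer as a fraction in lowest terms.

Idris's mother's ABO genotype from BO × AB: 1/4 AB, 1/4 AO, 1/4 BB, 1/4 BO.
Crossing each possibility with the father AA and summing P(type AB): 1/4·1/2 + 1/4·0 + 1/4·1 + 1/4·1/2 = 1/2.

1/2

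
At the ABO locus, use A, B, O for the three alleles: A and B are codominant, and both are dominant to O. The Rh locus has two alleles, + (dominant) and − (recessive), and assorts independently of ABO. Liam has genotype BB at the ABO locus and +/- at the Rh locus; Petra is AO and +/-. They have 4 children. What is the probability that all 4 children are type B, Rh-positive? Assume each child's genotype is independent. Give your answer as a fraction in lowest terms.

81/4096

ABO cross BB × AO → 1/2 B, 1/2 AB.
Rh cross +/- × +/- → 3/4 Rh+, 1/4 Rh-; so P(type B, Rh-positive) = 1/2 × 3/4 = 3/8 per child.
All 4 independent: (3/8)^4 = 81/4096.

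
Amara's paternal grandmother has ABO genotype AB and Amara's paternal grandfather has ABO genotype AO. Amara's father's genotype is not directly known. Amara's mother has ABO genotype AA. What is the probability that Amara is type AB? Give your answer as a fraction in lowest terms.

1/4

Amara's father's ABO genotype from AB × AO: 1/4 AA, 1/4 AB, 1/4 AO, 1/4 BO.
Crossing each possibility with the mother AA and summing P(type AB): 1/4·0 + 1/4·1/2 + 1/4·0 + 1/4·1/2 = 1/4.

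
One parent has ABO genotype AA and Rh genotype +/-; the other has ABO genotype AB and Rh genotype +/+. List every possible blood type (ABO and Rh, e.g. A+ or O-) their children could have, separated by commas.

Gametes from AA × AB give offspring ABO genotypes AA, AB, i.e. phenotypes A, AB.
Rh cross +/- × +/+ → phenotypes Rh+.
Combining independently: A+, AB+.

A+, AB+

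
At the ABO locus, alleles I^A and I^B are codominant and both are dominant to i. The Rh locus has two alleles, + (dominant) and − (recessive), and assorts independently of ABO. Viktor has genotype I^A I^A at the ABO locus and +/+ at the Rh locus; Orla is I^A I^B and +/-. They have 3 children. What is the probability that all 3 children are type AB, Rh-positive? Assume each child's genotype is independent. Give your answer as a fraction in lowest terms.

ABO cross I^A I^A × I^A I^B → 1/2 A, 1/2 AB.
Rh cross +/+ × +/- → 1 Rh+; so P(type AB, Rh-positive) = 1/2 × 1 = 1/2 per child.
All 3 independent: (1/2)^3 = 1/8.

1/8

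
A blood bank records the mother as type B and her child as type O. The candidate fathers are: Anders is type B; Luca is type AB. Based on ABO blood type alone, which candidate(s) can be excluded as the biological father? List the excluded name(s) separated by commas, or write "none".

A candidate is excluded only if no genotype consistent with his phenotype could produce a type O child with a type B mother.
Luca (type AB): no genotype consistent with that phenotype can produce a type-O child with a type-B mother.

Luca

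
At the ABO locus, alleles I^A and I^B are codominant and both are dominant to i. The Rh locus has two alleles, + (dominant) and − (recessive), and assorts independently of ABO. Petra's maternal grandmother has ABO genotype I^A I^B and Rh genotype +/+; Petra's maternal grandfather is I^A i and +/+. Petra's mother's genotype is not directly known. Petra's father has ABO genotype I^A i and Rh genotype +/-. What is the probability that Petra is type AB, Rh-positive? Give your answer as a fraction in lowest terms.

1/8

Petra's mother's ABO genotype from I^A I^B × I^A i: 1/4 I^A I^A, 1/4 I^A I^B, 1/4 I^A i, 1/4 I^B i.
Crossing each possibility with the father I^A i and summing P(type AB): 1/4·0 + 1/4·1/4 + 1/4·0 + 1/4·1/4 = 1/8.
Similarly for Rh via the mother's Rh distribution: P(Rh+) = 1.
Independent loci: 1/8 × 1 = 1/8.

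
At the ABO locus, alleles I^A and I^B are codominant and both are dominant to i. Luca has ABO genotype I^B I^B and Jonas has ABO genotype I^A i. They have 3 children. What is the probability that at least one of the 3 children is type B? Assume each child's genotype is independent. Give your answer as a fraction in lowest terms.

7/8

ABO cross I^B I^B × I^A i → 1/2 B, 1/2 AB.
So P(type B) = 1/2 per child.
P(none) = (1/2)^3 = 1/8; P(at least one) = 1 − 1/8 = 7/8.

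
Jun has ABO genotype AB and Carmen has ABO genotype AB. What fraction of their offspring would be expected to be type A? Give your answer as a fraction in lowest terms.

ABO cross AB × AB → offspring phenotypes: 1/4 A, 1/4 B, 1/2 AB.
So P(type A) = 1/4.

1/4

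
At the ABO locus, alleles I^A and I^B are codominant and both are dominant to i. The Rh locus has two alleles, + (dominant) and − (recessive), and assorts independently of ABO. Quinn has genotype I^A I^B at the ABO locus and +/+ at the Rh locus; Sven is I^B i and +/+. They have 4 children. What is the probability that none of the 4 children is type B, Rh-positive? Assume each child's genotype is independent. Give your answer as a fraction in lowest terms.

1/16

ABO cross I^A I^B × I^B i → 1/4 A, 1/2 B, 1/4 AB.
Rh cross +/+ × +/+ → 1 Rh+; so P(type B, Rh-positive) = 1/2 × 1 = 1/2 per child.
P(not type B, Rh-positive) = 1/2 for one child; (1/2)^4 = 1/16.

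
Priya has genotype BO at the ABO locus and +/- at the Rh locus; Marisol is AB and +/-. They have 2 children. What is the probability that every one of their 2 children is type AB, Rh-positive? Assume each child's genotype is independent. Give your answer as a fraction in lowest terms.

9/256

ABO cross BO × AB → 1/4 A, 1/2 B, 1/4 AB.
Rh cross +/- × +/- → 3/4 Rh+, 1/4 Rh-; so P(type AB, Rh-positive) = 1/4 × 3/4 = 3/16 per child.
All 2 independent: (3/16)^2 = 9/256.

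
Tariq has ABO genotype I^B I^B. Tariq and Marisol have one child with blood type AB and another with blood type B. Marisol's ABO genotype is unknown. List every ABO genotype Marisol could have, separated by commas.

For each candidate genotype of Marisol, check whether crossing it with I^B I^B can produce every observed child phenotype.
  I^A I^A → possible child types {AB} ✗
  I^A I^B → possible child types {B, AB} ✓
  I^A i → possible child types {B, AB} ✓
  I^B I^B → possible child types {B} ✗
  I^B i → possible child types {B} ✗
  i i → possible child types {B} ✗

I^A I^B, I^A i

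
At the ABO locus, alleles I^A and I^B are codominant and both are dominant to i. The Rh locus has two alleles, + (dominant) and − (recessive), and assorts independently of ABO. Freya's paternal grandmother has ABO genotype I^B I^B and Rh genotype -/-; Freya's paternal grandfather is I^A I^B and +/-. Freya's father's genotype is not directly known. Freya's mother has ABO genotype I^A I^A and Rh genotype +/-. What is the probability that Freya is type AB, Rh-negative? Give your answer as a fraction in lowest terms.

9/32

Freya's father's ABO genotype from I^B I^B × I^A I^B: 1/2 I^A I^B, 1/2 I^B I^B.
Crossing each possibility with the mother I^A I^A and summing P(type AB): 1/2·1/2 + 1/2·1 = 3/4.
Similarly for Rh via the father's Rh distribution: P(Rh-) = 3/8.
Independent loci: 3/4 × 3/8 = 9/32.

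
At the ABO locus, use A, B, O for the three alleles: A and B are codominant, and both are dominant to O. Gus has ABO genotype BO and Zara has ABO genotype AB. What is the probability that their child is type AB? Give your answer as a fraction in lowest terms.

ABO cross BO × AB → offspring phenotypes: 1/4 A, 1/2 B, 1/4 AB.
So P(type AB) = 1/4.

1/4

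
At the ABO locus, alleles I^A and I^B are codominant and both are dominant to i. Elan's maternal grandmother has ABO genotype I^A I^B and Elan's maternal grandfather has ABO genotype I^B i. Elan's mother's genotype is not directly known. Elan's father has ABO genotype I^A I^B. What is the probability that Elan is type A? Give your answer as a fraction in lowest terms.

Elan's mother's ABO genotype from I^A I^B × I^B i: 1/4 I^A I^B, 1/4 I^A i, 1/4 I^B I^B, 1/4 I^B i.
Crossing each possibility with the father I^A I^B and summing P(type A): 1/4·1/4 + 1/4·1/2 + 1/4·0 + 1/4·1/4 = 1/4.

1/4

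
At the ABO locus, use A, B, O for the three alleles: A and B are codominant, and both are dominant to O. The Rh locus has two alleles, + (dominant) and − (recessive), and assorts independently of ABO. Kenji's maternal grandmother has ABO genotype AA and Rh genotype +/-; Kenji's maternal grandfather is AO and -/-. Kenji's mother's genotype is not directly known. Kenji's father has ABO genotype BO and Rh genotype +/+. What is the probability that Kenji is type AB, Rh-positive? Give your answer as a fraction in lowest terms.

Kenji's mother's ABO genotype from AA × AO: 1/2 AA, 1/2 AO.
Crossing each possibility with the father BO and summing P(type AB): 1/2·1/2 + 1/2·1/4 = 3/8.
Similarly for Rh via the mother's Rh distribution: P(Rh+) = 1.
Independent loci: 3/8 × 1 = 3/8.

3/8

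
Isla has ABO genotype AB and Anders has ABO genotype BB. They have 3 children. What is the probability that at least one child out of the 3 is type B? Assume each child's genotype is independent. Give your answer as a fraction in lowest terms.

ABO cross AB × BB → 1/2 B, 1/2 AB.
So P(type B) = 1/2 per child.
P(none) = (1/2)^3 = 1/8; P(at least one) = 1 − 1/8 = 7/8.

7/8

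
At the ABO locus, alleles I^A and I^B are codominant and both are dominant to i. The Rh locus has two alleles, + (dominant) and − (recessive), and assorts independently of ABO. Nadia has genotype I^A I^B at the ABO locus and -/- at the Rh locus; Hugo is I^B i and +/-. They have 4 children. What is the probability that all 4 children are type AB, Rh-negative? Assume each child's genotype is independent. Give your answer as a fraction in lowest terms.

ABO cross I^A I^B × I^B i → 1/4 A, 1/2 B, 1/4 AB.
Rh cross -/- × +/- → 1/2 Rh+, 1/2 Rh-; so P(type AB, Rh-negative) = 1/4 × 1/2 = 1/8 per child.
All 4 independent: (1/8)^4 = 1/4096.

1/4096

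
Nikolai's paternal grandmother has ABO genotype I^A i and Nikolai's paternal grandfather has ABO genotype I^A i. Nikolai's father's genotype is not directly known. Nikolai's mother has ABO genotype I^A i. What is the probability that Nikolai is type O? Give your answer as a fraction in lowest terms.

1/4

Nikolai's father's ABO genotype from I^A i × I^A i: 1/4 I^A I^A, 1/2 I^A i, 1/4 i i.
Crossing each possibility with the mother I^A i and summing P(type O): 1/4·0 + 1/2·1/4 + 1/4·1/2 = 1/4.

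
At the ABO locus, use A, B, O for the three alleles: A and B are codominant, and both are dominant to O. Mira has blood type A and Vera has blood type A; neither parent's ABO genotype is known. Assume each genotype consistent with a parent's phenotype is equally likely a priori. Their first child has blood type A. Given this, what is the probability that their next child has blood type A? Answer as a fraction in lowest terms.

Possible genotypes: Mira ∈ {AA, AO}; Vera ∈ {AA, AO}.
Weight each parental genotype pair by prior × P(type-A child):
  AA × AA: posterior weight 4/15; P(next child type A) = 1.
  AA × AO: posterior weight 4/15; P(next child type A) = 1.
  AO × AA: posterior weight 4/15; P(next child type A) = 1.
  AO × AO: posterior weight 1/5; P(next child type A) = 3/4.
Weighted sum = 19/20.

19/20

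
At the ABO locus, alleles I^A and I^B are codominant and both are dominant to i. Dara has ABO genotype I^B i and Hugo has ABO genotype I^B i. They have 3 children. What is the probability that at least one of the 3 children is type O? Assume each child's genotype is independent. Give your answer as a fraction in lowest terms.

37/64

ABO cross I^B i × I^B i → 1/4 O, 3/4 B.
So P(type O) = 1/4 per child.
P(none) = (3/4)^3 = 27/64; P(at least one) = 1 − 27/64 = 37/64.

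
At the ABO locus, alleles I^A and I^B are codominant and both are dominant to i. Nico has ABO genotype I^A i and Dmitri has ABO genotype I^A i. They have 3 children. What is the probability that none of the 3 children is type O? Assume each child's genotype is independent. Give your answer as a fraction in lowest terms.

27/64

ABO cross I^A i × I^A i → 1/4 O, 3/4 A.
So P(type O) = 1/4 per child.
P(not type O) = 3/4 for one child; (3/4)^3 = 27/64.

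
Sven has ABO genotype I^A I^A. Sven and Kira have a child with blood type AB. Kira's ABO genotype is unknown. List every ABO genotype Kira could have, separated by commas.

For each candidate genotype of Kira, check whether crossing it with I^A I^A can produce every observed child phenotype.
  I^A I^A → possible child types {A} ✗
  I^A I^B → possible child types {A, AB} ✓
  I^A i → possible child types {A} ✗
  I^B I^B → possible child types {AB} ✓
  I^B i → possible child types {A, AB} ✓
  i i → possible child types {A} ✗

I^A I^B, I^B I^B, I^B i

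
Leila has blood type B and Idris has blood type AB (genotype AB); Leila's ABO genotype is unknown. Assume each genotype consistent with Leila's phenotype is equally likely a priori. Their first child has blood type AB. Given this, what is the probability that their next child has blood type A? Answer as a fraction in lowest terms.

Possible genotypes: Leila ∈ {BB, BO}; Idris ∈ {AB}.
Weight each parental genotype pair by prior × P(type-AB child):
  BB × AB: posterior weight 2/3; P(next child type A) = 0.
  BO × AB: posterior weight 1/3; P(next child type A) = 1/4.
Weighted sum = 1/12.

1/12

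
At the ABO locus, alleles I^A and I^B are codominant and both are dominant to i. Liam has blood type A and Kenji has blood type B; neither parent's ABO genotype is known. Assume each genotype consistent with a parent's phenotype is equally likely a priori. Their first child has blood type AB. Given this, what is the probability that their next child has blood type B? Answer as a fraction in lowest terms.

Possible genotypes: Liam ∈ {I^A I^A, I^A i}; Kenji ∈ {I^B I^B, I^B i}.
Weight each parental genotype pair by prior × P(type-AB child):
  I^A I^A × I^B I^B: posterior weight 4/9; P(next child type B) = 0.
  I^A I^A × I^B i: posterior weight 2/9; P(next child type B) = 0.
  I^A i × I^B I^B: posterior weight 2/9; P(next child type B) = 1/2.
  I^A i × I^B i: posterior weight 1/9; P(next child type B) = 1/4.
Weighted sum = 5/36.

5/36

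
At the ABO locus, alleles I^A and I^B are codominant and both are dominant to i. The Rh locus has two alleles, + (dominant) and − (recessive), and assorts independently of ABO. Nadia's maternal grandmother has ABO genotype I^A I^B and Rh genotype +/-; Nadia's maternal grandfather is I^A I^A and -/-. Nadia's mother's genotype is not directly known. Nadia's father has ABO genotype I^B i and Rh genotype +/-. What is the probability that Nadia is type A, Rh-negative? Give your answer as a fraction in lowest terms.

Nadia's mother's ABO genotype from I^A I^B × I^A I^A: 1/2 I^A I^A, 1/2 I^A I^B.
Crossing each possibility with the father I^B i and summing P(type A): 1/2·1/2 + 1/2·1/4 = 3/8.
Similarly for Rh via the mother's Rh distribution: P(Rh-) = 3/8.
Independent loci: 3/8 × 3/8 = 9/64.

9/64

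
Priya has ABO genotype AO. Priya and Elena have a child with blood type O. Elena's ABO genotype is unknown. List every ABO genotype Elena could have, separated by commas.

AO, BO, OO

For each candidate genotype of Elena, check whether crossing it with AO can produce every observed child phenotype.
  AA → possible child types {A} ✗
  AB → possible child types {A, B, AB} ✗
  AO → possible child types {O, A} ✓
  BB → possible child types {B, AB} ✗
  BO → possible child types {O, A, B, AB} ✓
  OO → possible child types {O, A} ✓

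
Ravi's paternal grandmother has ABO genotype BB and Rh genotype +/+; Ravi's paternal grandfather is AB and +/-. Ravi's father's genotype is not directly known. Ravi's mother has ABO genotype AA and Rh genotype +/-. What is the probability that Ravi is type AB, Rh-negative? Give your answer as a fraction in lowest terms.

Ravi's father's ABO genotype from BB × AB: 1/2 AB, 1/2 BB.
Crossing each possibility with the mother AA and summing P(type AB): 1/2·1/2 + 1/2·1 = 3/4.
Similarly for Rh via the father's Rh distribution: P(Rh-) = 1/8.
Independent loci: 3/4 × 1/8 = 3/32.

3/32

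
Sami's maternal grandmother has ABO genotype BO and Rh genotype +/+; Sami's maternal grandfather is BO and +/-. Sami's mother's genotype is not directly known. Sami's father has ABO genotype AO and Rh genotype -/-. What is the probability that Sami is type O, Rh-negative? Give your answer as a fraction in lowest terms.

Sami's mother's ABO genotype from BO × BO: 1/4 BB, 1/2 BO, 1/4 OO.
Crossing each possibility with the father AO and summing P(type O): 1/4·0 + 1/2·1/4 + 1/4·1/2 = 1/4.
Similarly for Rh via the mother's Rh distribution: P(Rh-) = 1/4.
Independent loci: 1/4 × 1/4 = 1/16.

1/16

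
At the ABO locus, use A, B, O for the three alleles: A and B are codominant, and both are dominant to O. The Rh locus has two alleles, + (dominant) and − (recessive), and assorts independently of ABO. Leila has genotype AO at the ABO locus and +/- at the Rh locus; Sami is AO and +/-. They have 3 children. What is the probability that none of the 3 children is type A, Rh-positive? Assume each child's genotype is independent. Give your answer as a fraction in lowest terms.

ABO cross AO × AO → 1/4 O, 3/4 A.
Rh cross +/- × +/- → 3/4 Rh+, 1/4 Rh-; so P(type A, Rh-positive) = 3/4 × 3/4 = 9/16 per child.
P(not type A, Rh-positive) = 7/16 for one child; (7/16)^3 = 343/4096.

343/4096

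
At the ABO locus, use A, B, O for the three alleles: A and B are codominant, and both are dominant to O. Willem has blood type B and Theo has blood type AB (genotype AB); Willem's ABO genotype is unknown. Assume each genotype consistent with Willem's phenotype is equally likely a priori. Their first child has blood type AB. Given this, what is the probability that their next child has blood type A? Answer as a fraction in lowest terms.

1/12

Possible genotypes: Willem ∈ {BB, BO}; Theo ∈ {AB}.
Weight each parental genotype pair by prior × P(type-AB child):
  BB × AB: posterior weight 2/3; P(next child type A) = 0.
  BO × AB: posterior weight 1/3; P(next child type A) = 1/4.
Weighted sum = 1/12.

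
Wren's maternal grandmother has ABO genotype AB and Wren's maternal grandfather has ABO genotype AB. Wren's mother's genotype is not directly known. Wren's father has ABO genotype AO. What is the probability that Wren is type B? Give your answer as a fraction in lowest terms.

Wren's mother's ABO genotype from AB × AB: 1/4 AA, 1/2 AB, 1/4 BB.
Crossing each possibility with the father AO and summing P(type B): 1/4·0 + 1/2·1/4 + 1/4·1/2 = 1/4.

1/4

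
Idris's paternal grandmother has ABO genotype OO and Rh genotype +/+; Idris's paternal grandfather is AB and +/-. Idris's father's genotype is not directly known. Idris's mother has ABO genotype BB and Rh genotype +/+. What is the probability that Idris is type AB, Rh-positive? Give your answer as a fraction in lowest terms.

Idris's father's ABO genotype from OO × AB: 1/2 AO, 1/2 BO.
Crossing each possibility with the mother BB and summing P(type AB): 1/2·1/2 + 1/2·0 = 1/4.
Similarly for Rh via the father's Rh distribution: P(Rh+) = 1.
Independent loci: 1/4 × 1 = 1/4.

1/4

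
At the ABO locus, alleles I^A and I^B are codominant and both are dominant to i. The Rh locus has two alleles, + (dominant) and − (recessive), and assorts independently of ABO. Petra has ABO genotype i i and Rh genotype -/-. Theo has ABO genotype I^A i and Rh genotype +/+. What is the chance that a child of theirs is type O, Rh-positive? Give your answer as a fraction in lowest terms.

1/2

ABO cross i i × I^A i → offspring phenotypes: 1/2 O, 1/2 A.
Rh cross -/- × +/+ → 1 Rh+.
Independent loci: P(type O, Rh-positive) = 1/2 × 1 = 1/2.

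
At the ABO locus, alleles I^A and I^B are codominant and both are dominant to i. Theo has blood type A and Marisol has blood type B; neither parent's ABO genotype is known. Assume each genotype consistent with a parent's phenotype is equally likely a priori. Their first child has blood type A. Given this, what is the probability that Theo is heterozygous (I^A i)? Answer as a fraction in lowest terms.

Possible genotypes: Theo ∈ {I^A I^A, I^A i}; Marisol ∈ {I^B I^B, I^B i}.
Weight each parental genotype pair by prior × P(type-A child):
  I^A I^A × I^B i: posterior weight 2/3.
  I^A i × I^B i: posterior weight 1/3.
Sum the posterior weight over pairs where Theo is I^A i: 1/3.

1/3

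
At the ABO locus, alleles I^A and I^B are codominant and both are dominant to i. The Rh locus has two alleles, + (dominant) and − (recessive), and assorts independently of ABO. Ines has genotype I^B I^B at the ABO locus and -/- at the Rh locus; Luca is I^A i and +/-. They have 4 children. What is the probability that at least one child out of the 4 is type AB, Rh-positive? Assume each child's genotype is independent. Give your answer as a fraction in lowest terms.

175/256

ABO cross I^B I^B × I^A i → 1/2 B, 1/2 AB.
Rh cross -/- × +/- → 1/2 Rh+, 1/2 Rh-; so P(type AB, Rh-positive) = 1/2 × 1/2 = 1/4 per child.
P(none) = (3/4)^4 = 81/256; P(at least one) = 1 − 81/256 = 175/256.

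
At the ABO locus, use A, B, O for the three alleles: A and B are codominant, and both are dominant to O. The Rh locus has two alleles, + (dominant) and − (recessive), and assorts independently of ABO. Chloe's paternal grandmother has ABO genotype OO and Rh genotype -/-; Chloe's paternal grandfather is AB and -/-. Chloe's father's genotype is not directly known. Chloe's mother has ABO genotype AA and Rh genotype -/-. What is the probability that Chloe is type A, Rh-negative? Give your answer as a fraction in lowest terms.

Chloe's father's ABO genotype from OO × AB: 1/2 AO, 1/2 BO.
Crossing each possibility with the mother AA and summing P(type A): 1/2·1 + 1/2·1/2 = 3/4.
Similarly for Rh via the father's Rh distribution: P(Rh-) = 1.
Independent loci: 3/4 × 1 = 3/4.

3/4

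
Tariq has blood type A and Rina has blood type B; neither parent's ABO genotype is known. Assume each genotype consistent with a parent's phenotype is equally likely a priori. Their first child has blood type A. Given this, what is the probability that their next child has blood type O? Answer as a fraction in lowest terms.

1/12

Possible genotypes: Tariq ∈ {I^A I^A, I^A i}; Rina ∈ {I^B I^B, I^B i}.
Weight each parental genotype pair by prior × P(type-A child):
  I^A I^A × I^B i: posterior weight 2/3; P(next child type O) = 0.
  I^A i × I^B i: posterior weight 1/3; P(next child type O) = 1/4.
Weighted sum = 1/12.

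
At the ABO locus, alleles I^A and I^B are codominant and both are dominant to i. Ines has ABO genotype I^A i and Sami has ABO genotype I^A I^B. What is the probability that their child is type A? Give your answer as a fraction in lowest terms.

ABO cross I^A i × I^A I^B → offspring phenotypes: 1/2 A, 1/4 B, 1/4 AB.
So P(type A) = 1/2.

1/2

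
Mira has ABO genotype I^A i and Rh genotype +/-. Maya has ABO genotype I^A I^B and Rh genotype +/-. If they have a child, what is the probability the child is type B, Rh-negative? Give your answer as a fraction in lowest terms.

1/16

ABO cross I^A i × I^A I^B → offspring phenotypes: 1/2 A, 1/4 B, 1/4 AB.
Rh cross +/- × +/- → 3/4 Rh+, 1/4 Rh-.
Independent loci: P(type B, Rh-negative) = 1/4 × 1/4 = 1/16.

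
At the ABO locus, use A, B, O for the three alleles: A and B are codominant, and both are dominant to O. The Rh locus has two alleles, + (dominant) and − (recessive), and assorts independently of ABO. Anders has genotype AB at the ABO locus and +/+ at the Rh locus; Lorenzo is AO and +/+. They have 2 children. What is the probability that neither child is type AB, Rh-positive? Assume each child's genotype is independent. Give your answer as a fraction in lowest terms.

ABO cross AB × AO → 1/2 A, 1/4 B, 1/4 AB.
Rh cross +/+ × +/+ → 1 Rh+; so P(type AB, Rh-positive) = 1/4 × 1 = 1/4 per child.
P(not type AB, Rh-positive) = 3/4 for one child; (3/4)^2 = 9/16.

9/16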